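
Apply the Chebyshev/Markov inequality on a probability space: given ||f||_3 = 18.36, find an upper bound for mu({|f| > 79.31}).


Chebyshev/Markov inequality: mu(|f| > eps) <= (||f||_p / eps)^p
Step 1: ||f||_3 / eps = 18.36 / 79.31 = 0.231497
Step 2: Raise to power p = 3:
  (0.231497)^3 = 0.012406
Step 3: Therefore mu(|f| > 79.31) <= 0.012406


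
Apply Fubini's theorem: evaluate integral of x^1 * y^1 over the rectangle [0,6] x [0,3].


By Fubini's theorem, the double integral factors as a product of single integrals:
Step 1: integral_0^6 x^1 dx = [x^2/2] from 0 to 6
     = 6^2/2 = 18
Step 2: integral_0^3 y^1 dy = [y^2/2] from 0 to 3
     = 3^2/2 = 4.5
Step 3: Double integral = 18 * 4.5 = 81


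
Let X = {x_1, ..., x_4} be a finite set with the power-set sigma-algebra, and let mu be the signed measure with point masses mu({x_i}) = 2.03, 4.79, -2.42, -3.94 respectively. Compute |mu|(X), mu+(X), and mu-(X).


Step 1: Every measurable set is a union of atoms (the cells / points), so a Hahn decomposition is
  obtained by grouping atoms by sign: P = union of atoms with mu > 0, N = union of the remaining atoms.
  Atoms in P (indices): 1, 2;  atoms in N (indices): 3, 4
  Positive values: 2.03, 4.79
  Negative values: -2.42, -3.94
Step 2: mu+(X) = mu(P) = sum of positive atom values = 6.82
Step 3: mu-(X) = -mu(N) = sum of |negative atom values| = 6.36
Step 4: |mu|(X) = mu+(X) + mu-(X) = 6.82 + 6.36 = 13.18


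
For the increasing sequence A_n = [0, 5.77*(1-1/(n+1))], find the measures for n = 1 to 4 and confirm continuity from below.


By continuity of measure from below: if A_n increases to A, then m(A_n) -> m(A).
Here A = [0, 5.77], so m(A) = 5.77
Step 1: a_1 = 5.77*(1 - 1/2) = 2.885, m(A_1) = 2.885
Step 2: a_2 = 5.77*(1 - 1/3) = 3.8467, m(A_2) = 3.8467
Step 3: a_3 = 5.77*(1 - 1/4) = 4.3275, m(A_3) = 4.3275
Step 4: a_4 = 5.77*(1 - 1/5) = 4.616, m(A_4) = 4.616
Limit: m(A_n) -> m([0,5.77]) = 5.77


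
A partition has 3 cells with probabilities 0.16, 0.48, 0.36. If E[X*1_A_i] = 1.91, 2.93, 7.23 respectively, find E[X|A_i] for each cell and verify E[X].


For each cell A_i: E[X|A_i] = E[X*1_A_i] / P(A_i)
Step 1: E[X|A_1] = 1.91 / 0.16 = 11.9375
Step 2: E[X|A_2] = 2.93 / 0.48 = 6.104167
Step 3: E[X|A_3] = 7.23 / 0.36 = 20.083333
Verification: E[X] = sum E[X*1_A_i] = 1.91 + 2.93 + 7.23 = 12.07


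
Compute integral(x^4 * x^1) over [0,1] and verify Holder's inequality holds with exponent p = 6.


Step 1: Exact integral of f*g = integral(x^5, 0, 1) = 1/6
     = 0.166667
Step 2: Holder bound with p=6, q=1.2:
  ||f||_p = (integral x^24 dx)^(1/6) = (1/25)^(1/6) = 0.584804
  ||g||_q = (integral x^1.2 dx)^(1/1.2) = (1/2.2)^(1/1.2) = 0.518379
Step 3: Holder bound = ||f||_p * ||g||_q = 0.584804 * 0.518379 = 0.30315
Verification: 0.166667 <= 0.30315 (Holder holds)


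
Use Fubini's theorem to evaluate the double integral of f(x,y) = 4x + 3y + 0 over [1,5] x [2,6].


By Fubini, integrate in x first, then y.
Step 1: Fix y, integrate over x in [1,5]:
  integral(4x + 3y + 0, x=1..5)
  = 4*(5^2 - 1^2)/2 + (3y + 0)*(5 - 1)
  = 48 + (3y + 0)*4
  = 48 + 12y + 0
  = 48 + 12y
Step 2: Integrate over y in [2,6]:
  integral(48 + 12y, y=2..6)
  = 48*4 + 12*(6^2 - 2^2)/2
  = 192 + 192
  = 384


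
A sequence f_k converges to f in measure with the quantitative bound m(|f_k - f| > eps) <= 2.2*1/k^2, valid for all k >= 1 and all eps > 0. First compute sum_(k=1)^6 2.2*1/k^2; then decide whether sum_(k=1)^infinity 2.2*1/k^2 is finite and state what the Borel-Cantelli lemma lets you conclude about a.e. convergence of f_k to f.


Step 1: List the terms 2.2*1/k^2 for k = 1 to 6:
  k=1: 2.2
  k=2: 0.55
  k=3: 0.244444
  k=4: 0.1375
  k=5: 0.088
  k=6: 0.061111
Step 2: Partial sum = 2.2 + 0.55 + 0.244444 + 0.1375 + 0.088 + 0.061111
     = 3.281056
Step 3: The full series sum_(k>=1) 2.2*1/k^2 converges (p-series with p = 2 > 1; a constant multiple of a convergent series converges).
Step 4: Fix eps > 0. Since sum_k m(|f_k - f| > eps) < infinity, the Borel-Cantelli lemma gives
        m(limsup_k {|f_k - f| > eps}) = 0, i.e. for a.e. x, |f_k(x) - f(x)| <= eps for all large k.
        Applying this with eps = 1/j for j = 1, 2, ... and intersecting the countably many full-measure sets,
        for a.e. x we get limsup_k |f_k(x) - f(x)| <= 1/j for every j, hence f_k -> f almost everywhere.
Conclusion: series converges; Borel-Cantelli yields f_k -> f a.e.


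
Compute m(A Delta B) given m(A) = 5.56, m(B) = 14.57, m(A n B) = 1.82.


m(A Delta B) = m(A) + m(B) - 2*m(A n B)
= 5.56 + 14.57 - 2*1.82
= 5.56 + 14.57 - 3.64
= 16.49


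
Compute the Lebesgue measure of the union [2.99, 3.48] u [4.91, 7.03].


For pairwise disjoint intervals, m(union) = sum of lengths.
= (3.48 - 2.99) + (7.03 - 4.91)
= 0.49 + 2.12
= 2.61


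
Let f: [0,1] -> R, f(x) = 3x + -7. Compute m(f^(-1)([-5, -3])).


f^(-1)([-5, -3]) = {x : -5 <= 3x + -7 <= -3}
Solving: (-5 - -7)/3 <= x <= (-3 - -7)/3
= [0.666667, 1.333333]
Intersecting with [0,1]: [0.666667, 1]
Measure = 1 - 0.666667 = 0.333333


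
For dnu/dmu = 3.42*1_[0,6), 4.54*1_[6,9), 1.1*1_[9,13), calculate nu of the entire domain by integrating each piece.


Integrate each piece of the Radon-Nikodym derivative:
Step 1: integral_0^6 3.42 dx = 3.42*(6-0) = 3.42*6 = 20.52
Step 2: integral_6^9 4.54 dx = 4.54*(9-6) = 4.54*3 = 13.62
Step 3: integral_9^13 1.1 dx = 1.1*(13-9) = 1.1*4 = 4.4
Total: 20.52 + 13.62 + 4.4 = 38.54


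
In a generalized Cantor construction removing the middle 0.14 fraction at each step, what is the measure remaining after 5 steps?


Step 1: At each step, fraction remaining = 1 - 0.14 = 0.86
Step 2: After 5 steps, measure = (0.86)^5
Step 3: Computing the power step by step:
  After step 1: 0.86
  After step 2: 0.7396
  After step 3: 0.636056
  After step 4: 0.547008
  After step 5: 0.470427
Result = 0.470427


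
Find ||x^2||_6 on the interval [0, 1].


Step 1: ||f||_6 = (integral_0^1 |x^2|^6 dx)^(1/6)
     = (integral_0^1 x^12 dx)^(1/6)
Step 2: integral_0^1 x^12 dx = [x^13/(13)] from 0 to 1 = 1^13/13
     = 1/13 = 0.076923
Step 3: ||f||_6 = (0.076923)^(1/6) = 0.652143


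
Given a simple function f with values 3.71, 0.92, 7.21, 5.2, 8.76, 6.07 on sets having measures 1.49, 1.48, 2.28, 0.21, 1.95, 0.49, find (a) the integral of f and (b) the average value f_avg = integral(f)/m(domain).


Step 1: Integral = sum(value_i * measure_i)
= 3.71*1.49 + 0.92*1.48 + 7.21*2.28 + 5.2*0.21 + 8.76*1.95 + 6.07*0.49
= 5.5279 + 1.3616 + 16.4388 + 1.092 + 17.082 + 2.9743
= 44.4766
Step 2: Total measure of domain = 1.49 + 1.48 + 2.28 + 0.21 + 1.95 + 0.49 = 7.9
Step 3: Average value = 44.4766 / 7.9 = 5.629949


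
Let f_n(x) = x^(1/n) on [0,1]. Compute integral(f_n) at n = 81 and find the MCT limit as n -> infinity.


At n = 81: f_81(x) = x^(1/81).
Step 1: integral(x^(1/81), 0, 1) = [x^(1/81+1) / (1/81+1)] from 0 to 1
     = 1 / (1/81 + 1) = 1 / ((81+1)/81) = 81/(81+1)
     = 81/82 = 0.987805
Step 2: As n -> infinity, f_n(x) = x^(1/n) -> 1 for x in (0,1], and f_n is increasing in n.
By MCT, lim_n integral(f_n) = integral(lim_n f_n) = integral(1, 0, 1) = 1.
Step 3: Verify convergence: 81/82 = 0.987805 -> 1


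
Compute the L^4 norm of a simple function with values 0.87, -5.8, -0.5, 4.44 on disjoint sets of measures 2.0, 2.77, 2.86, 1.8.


Step 1: Compute |f_i|^4 for each value:
  |0.87|^4 = 0.572898
  |-5.8|^4 = 1131.6496
  |-0.5|^4 = 0.0625
  |4.44|^4 = 388.626025
Step 2: Multiply by measures and sum:
  0.572898 * 2.0 = 1.145795
  1131.6496 * 2.77 = 3134.669392
  0.0625 * 2.86 = 0.17875
  388.626025 * 1.8 = 699.526845
Sum = 1.145795 + 3134.669392 + 0.17875 + 699.526845 = 3835.520782
Step 3: Take the p-th root:
||f||_4 = (3835.520782)^(1/4) = 7.869662


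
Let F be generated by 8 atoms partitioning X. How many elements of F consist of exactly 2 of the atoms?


Each element of F is a union of some subset of the 8 atoms.
Elements that are unions of exactly 2 atoms correspond to 2-element subsets of the 8 atoms.
Count = C(8, 2) = 8! / (2! * 6!) = 28.


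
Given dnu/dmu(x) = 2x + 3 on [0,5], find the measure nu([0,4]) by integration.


nu(A) = integral_A (dnu/dmu) dmu = integral_0^4 (2x + 3) dx
Step 1: Antiderivative F(x) = (2/2)x^2 + 3x
Step 2: F(4) = (2/2)*4^2 + 3*4 = 16 + 12 = 28
Step 3: F(0) = (2/2)*0^2 + 3*0 = 0.0 + 0 = 0.0
Step 4: nu([0,4]) = F(4) - F(0) = 28 - 0.0 = 28


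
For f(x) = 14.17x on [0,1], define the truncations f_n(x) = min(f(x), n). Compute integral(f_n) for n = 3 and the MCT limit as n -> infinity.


f(x) = 14.17x on [0,1]; f_n(x) = min(14.17x, n). At n = 3:
Step 1: f(x) reaches 3 at x = 3/14.17 = 0.211715
Step 2: integral(f_3) = integral(14.17x, 0, 0.211715) + integral(3, 0.211715, 1)
       = 14.17*0.211715^2/2 + 3*(1 - 0.211715)
       = 0.317572 + 2.364855
       = 2.682428
Step 3: As n -> infinity, f_n increases to f, so by MCT integral(f_n) -> integral(f) = 14.17/2 = 7.085.
Convergence: integral(f_3) = 2.682428 -> 7.085 as n -> infinity


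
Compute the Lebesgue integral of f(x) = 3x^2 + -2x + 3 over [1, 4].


The Lebesgue integral of a Riemann-integrable function agrees with the Riemann integral.
Antiderivative F(x) = (3/3)x^3 + (-2/2)x^2 + 3x
F(4) = (3/3)*4^3 + (-2/2)*4^2 + 3*4
     = (3/3)*64 + (-2/2)*16 + 3*4
     = 64 + -16 + 12
     = 60
F(1) = 3
Integral = F(4) - F(1) = 60 - 3 = 57


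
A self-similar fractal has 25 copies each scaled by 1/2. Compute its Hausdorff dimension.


For a self-similar set with N copies scaled by 1/r:
dim_H = log(N)/log(r) = log(25)/log(2)
= 3.218876/0.693147
= 4.643856


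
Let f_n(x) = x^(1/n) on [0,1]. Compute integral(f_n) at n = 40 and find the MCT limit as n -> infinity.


At n = 40: f_40(x) = x^(1/40).
Step 1: integral(x^(1/40), 0, 1) = [x^(1/40+1) / (1/40+1)] from 0 to 1
     = 1 / (1/40 + 1) = 1 / ((40+1)/40) = 40/(40+1)
     = 40/41 = 0.97561
Step 2: As n -> infinity, f_n(x) = x^(1/n) -> 1 for x in (0,1], and f_n is increasing in n.
By MCT, lim_n integral(f_n) = integral(lim_n f_n) = integral(1, 0, 1) = 1.
Step 3: Verify convergence: 40/41 = 0.97561 -> 1


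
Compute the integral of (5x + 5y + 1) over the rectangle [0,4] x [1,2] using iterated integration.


By Fubini, integrate in x first, then y.
Step 1: Fix y, integrate over x in [0,4]:
  integral(5x + 5y + 1, x=0..4)
  = 5*(4^2 - 0^2)/2 + (5y + 1)*(4 - 0)
  = 40 + (5y + 1)*4
  = 40 + 20y + 4
  = 44 + 20y
Step 2: Integrate over y in [1,2]:
  integral(44 + 20y, y=1..2)
  = 44*1 + 20*(2^2 - 1^2)/2
  = 44 + 30
  = 74


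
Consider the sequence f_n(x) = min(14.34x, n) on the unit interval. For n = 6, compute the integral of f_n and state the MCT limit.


f(x) = 14.34x on [0,1]; f_n(x) = min(14.34x, n). At n = 6:
Step 1: f(x) reaches 6 at x = 6/14.34 = 0.41841
Step 2: integral(f_6) = integral(14.34x, 0, 0.41841) + integral(6, 0.41841, 1)
       = 14.34*0.41841^2/2 + 6*(1 - 0.41841)
       = 1.25523 + 3.48954
       = 4.74477
Step 3: As n -> infinity, f_n increases to f, so by MCT integral(f_n) -> integral(f) = 14.34/2 = 7.17.
Convergence: integral(f_6) = 4.74477 -> 7.17 as n -> infinity


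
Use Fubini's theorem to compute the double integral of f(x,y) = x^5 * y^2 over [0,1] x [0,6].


By Fubini's theorem, the double integral factors as a product of single integrals:
Step 1: integral_0^1 x^5 dx = [x^6/6] from 0 to 1
     = 1^6/6 = 0.166667
Step 2: integral_0^6 y^2 dy = [y^3/3] from 0 to 6
     = 6^3/3 = 72
Step 3: Double integral = 0.166667 * 72 = 12


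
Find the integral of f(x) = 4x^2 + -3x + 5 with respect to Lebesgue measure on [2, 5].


The Lebesgue integral of a Riemann-integrable function agrees with the Riemann integral.
Antiderivative F(x) = (4/3)x^3 + (-3/2)x^2 + 5x
F(5) = (4/3)*5^3 + (-3/2)*5^2 + 5*5
     = (4/3)*125 + (-3/2)*25 + 5*5
     = 166.666667 + -37.5 + 25
     = 154.166667
F(2) = 14.666667
Integral = F(5) - F(2) = 154.166667 - 14.666667 = 139.5


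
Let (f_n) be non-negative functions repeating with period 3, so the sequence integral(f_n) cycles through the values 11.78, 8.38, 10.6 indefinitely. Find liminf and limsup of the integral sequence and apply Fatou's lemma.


The sequence (integral(f_n)) is periodic with period 3, repeating the values 11.78, 8.38, 10.6 indefinitely.
Step 1: For a periodic sequence, every tail (a_m, a_(m+1), ...) contains all 3 period values infinitely often.
Step 2: Hence inf of every tail = min of the period values = min(11.78, 8.38, 10.6) = 8.38.
        liminf_n integral(f_n) = sup over m of (inf of tail from m) = 8.38.
Step 3: Similarly sup of every tail = max of the period values = 11.78.
        limsup_n integral(f_n) = 11.78.
Step 4: Fatou's lemma: integral(liminf_n f_n) <= liminf_n integral(f_n) = 8.38.
        So the integral of the pointwise liminf is at most 8.38.


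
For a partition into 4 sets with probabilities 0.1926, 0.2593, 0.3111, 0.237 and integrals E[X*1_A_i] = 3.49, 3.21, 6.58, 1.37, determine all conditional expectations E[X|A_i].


For each cell A_i: E[X|A_i] = E[X*1_A_i] / P(A_i)
Step 1: E[X|A_1] = 3.49 / 0.1926 = 18.120457
Step 2: E[X|A_2] = 3.21 / 0.2593 = 12.379483
Step 3: E[X|A_3] = 6.58 / 0.3111 = 21.150755
Step 4: E[X|A_4] = 1.37 / 0.237 = 5.780591
Verification: E[X] = sum E[X*1_A_i] = 3.49 + 3.21 + 6.58 + 1.37 = 14.65


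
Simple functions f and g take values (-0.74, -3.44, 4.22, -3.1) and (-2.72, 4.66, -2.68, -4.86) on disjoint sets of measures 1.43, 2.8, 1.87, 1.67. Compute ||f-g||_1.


Step 1: Compute differences f_i - g_i:
  -0.74 - -2.72 = 1.98
  -3.44 - 4.66 = -8.1
  4.22 - -2.68 = 6.9
  -3.1 - -4.86 = 1.76
Step 2: Compute |diff|^1 * measure for each set:
  |1.98|^1 * 1.43 = 1.98 * 1.43 = 2.8314
  |-8.1|^1 * 2.8 = 8.1 * 2.8 = 22.68
  |6.9|^1 * 1.87 = 6.9 * 1.87 = 12.903
  |1.76|^1 * 1.67 = 1.76 * 1.67 = 2.9392
Step 3: Sum = 41.3536
Step 4: ||f-g||_1 = (41.3536)^(1/1) = 41.3536


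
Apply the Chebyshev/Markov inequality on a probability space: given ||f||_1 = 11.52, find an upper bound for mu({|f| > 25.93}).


Chebyshev/Markov inequality: mu(|f| > eps) <= (||f||_p / eps)^p
Step 1: ||f||_1 / eps = 11.52 / 25.93 = 0.444273
Step 2: Raise to power p = 1:
  (0.444273)^1 = 0.444273
Step 3: Therefore mu(|f| > 25.93) <= 0.444273


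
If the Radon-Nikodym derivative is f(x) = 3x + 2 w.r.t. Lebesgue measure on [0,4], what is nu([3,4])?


nu(A) = integral_A (dnu/dmu) dmu = integral_3^4 (3x + 2) dx
Step 1: Antiderivative F(x) = (3/2)x^2 + 2x
Step 2: F(4) = (3/2)*4^2 + 2*4 = 24 + 8 = 32
Step 3: F(3) = (3/2)*3^2 + 2*3 = 13.5 + 6 = 19.5
Step 4: nu([3,4]) = F(4) - F(3) = 32 - 19.5 = 12.5


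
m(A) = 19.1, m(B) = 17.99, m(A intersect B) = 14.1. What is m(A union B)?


By inclusion-exclusion: m(A u B) = m(A) + m(B) - m(A n B)
= 19.1 + 17.99 - 14.1
= 22.99


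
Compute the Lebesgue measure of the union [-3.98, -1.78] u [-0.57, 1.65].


For pairwise disjoint intervals, m(union) = sum of lengths.
= (-1.78 - -3.98) + (1.65 - -0.57)
= 2.2 + 2.22
= 4.42


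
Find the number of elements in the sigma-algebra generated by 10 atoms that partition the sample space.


Each element of the sigma-algebra is a union of some subset of the 10 atoms.
The number of such subsets is 2^10 = 1024.


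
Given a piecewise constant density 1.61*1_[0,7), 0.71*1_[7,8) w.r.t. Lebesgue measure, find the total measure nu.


Integrate each piece of the Radon-Nikodym derivative:
Step 1: integral_0^7 1.61 dx = 1.61*(7-0) = 1.61*7 = 11.27
Step 2: integral_7^8 0.71 dx = 0.71*(8-7) = 0.71*1 = 0.71
Total: 11.27 + 0.71 = 11.98


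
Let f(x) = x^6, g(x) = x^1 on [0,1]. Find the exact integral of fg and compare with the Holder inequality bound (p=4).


Step 1: Exact integral of f*g = integral(x^7, 0, 1) = 1/8
     = 0.125
Step 2: Holder bound with p=4, q=1.333333:
  ||f||_p = (integral x^24 dx)^(1/4) = (1/25)^(1/4) = 0.447214
  ||g||_q = (integral x^1.333333 dx)^(1/1.333333) = (1/2.333333)^(1/1.333333) = 0.529685
Step 3: Holder bound = ||f||_p * ||g||_q = 0.447214 * 0.529685 = 0.236882
Verification: 0.125 <= 0.236882 (Holder holds)


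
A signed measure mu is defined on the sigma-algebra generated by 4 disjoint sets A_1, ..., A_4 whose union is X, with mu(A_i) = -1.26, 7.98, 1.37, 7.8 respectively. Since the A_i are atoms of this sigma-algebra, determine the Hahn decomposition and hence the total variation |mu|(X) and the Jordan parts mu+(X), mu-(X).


Step 1: Every measurable set is a union of atoms (the cells / points), so a Hahn decomposition is
  obtained by grouping atoms by sign: P = union of atoms with mu > 0, N = union of the remaining atoms.
  Atoms in P (indices): 2, 3, 4;  atoms in N (indices): 1
  Positive values: 7.98, 1.37, 7.8
  Negative values: -1.26
Step 2: mu+(X) = mu(P) = sum of positive atom values = 17.15
Step 3: mu-(X) = -mu(N) = sum of |negative atom values| = 1.26
Step 4: |mu|(X) = mu+(X) + mu-(X) = 17.15 + 1.26 = 18.41


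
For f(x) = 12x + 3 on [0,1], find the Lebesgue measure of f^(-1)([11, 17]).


f^(-1)([11, 17]) = {x : 11 <= 12x + 3 <= 17}
Solving: (11 - 3)/12 <= x <= (17 - 3)/12
= [0.666667, 1.166667]
Intersecting with [0,1]: [0.666667, 1]
Measure = 1 - 0.666667 = 0.333333


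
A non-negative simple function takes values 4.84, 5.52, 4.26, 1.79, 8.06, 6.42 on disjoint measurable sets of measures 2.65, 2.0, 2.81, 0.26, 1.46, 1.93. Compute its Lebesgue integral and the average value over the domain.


Step 1: Integral = sum(value_i * measure_i)
= 4.84*2.65 + 5.52*2.0 + 4.26*2.81 + 1.79*0.26 + 8.06*1.46 + 6.42*1.93
= 12.826 + 11.04 + 11.9706 + 0.4654 + 11.7676 + 12.3906
= 60.4602
Step 2: Total measure of domain = 2.65 + 2.0 + 2.81 + 0.26 + 1.46 + 1.93 = 11.11
Step 3: Average value = 60.4602 / 11.11 = 5.441962


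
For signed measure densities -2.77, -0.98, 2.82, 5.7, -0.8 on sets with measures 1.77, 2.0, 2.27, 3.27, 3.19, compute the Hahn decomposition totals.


Step 1: Compute signed measure on each set:
  Set 1: -2.77 * 1.77 = -4.9029
  Set 2: -0.98 * 2.0 = -1.96
  Set 3: 2.82 * 2.27 = 6.4014
  Set 4: 5.7 * 3.27 = 18.639
  Set 5: -0.8 * 3.19 = -2.552
Step 2: Total signed measure = (-4.9029) + (-1.96) + (6.4014) + (18.639) + (-2.552)
     = 15.6255
Step 3: Positive part mu+(X) = sum of positive contributions = 25.0404
Step 4: Negative part mu-(X) = |sum of negative contributions| = 9.4149


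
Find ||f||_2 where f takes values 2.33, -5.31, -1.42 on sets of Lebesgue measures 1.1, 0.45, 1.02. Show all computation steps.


Step 1: Compute |f_i|^2 for each value:
  |2.33|^2 = 5.4289
  |-5.31|^2 = 28.1961
  |-1.42|^2 = 2.0164
Step 2: Multiply by measures and sum:
  5.4289 * 1.1 = 5.97179
  28.1961 * 0.45 = 12.688245
  2.0164 * 1.02 = 2.056728
Sum = 5.97179 + 12.688245 + 2.056728 = 20.716763
Step 3: Take the p-th root:
||f||_2 = (20.716763)^(1/2) = 4.551567


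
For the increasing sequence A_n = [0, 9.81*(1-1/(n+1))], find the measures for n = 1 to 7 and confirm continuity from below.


By continuity of measure from below: if A_n increases to A, then m(A_n) -> m(A).
Here A = [0, 9.81], so m(A) = 9.81
Step 1: a_1 = 9.81*(1 - 1/2) = 4.905, m(A_1) = 4.905
Step 2: a_2 = 9.81*(1 - 1/3) = 6.54, m(A_2) = 6.54
Step 3: a_3 = 9.81*(1 - 1/4) = 7.3575, m(A_3) = 7.3575
Step 4: a_4 = 9.81*(1 - 1/5) = 7.848, m(A_4) = 7.848
Step 5: a_5 = 9.81*(1 - 1/6) = 8.175, m(A_5) = 8.175
Step 6: a_6 = 9.81*(1 - 1/7) = 8.4086, m(A_6) = 8.4086
Step 7: a_7 = 9.81*(1 - 1/8) = 8.5838, m(A_7) = 8.5838
Limit: m(A_n) -> m([0,9.81]) = 9.81


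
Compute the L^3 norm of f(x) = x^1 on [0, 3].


Step 1: ||f||_3 = (integral_0^3 |x^1|^3 dx)^(1/3)
     = (integral_0^3 x^3 dx)^(1/3)
Step 2: integral_0^3 x^3 dx = [x^4/(4)] from 0 to 3 = 3^4/4
     = 81/4 = 20.25
Step 3: ||f||_3 = (20.25)^(1/3) = 2.725681


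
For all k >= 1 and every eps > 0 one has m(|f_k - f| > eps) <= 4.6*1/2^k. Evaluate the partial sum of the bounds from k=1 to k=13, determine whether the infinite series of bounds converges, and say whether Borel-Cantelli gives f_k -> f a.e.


Step 1: List the terms 4.6*1/2^k for k = 1 to 13:
  k=1: 2.3
  k=2: 1.15
  k=3: 0.575
  k=4: 0.2875
  k=5: 0.14375
  k=6: 0.071875
  k=7: 0.035937
  k=8: 0.017969
  k=9: 0.008984
  k=10: 0.004492
  k=11: 0.002246
  k=12: 0.001123
  k=13: 5.615234e-04
Step 2: Partial sum = 2.3 + 1.15 + 0.575 + 0.2875 + 0.14375 + 0.071875 + 0.035937 + 0.017969 + 0.008984 + 0.004492 + 0.002246 + 0.001123 + 5.615234e-04
     = 4.599438
Step 3: The full series sum_(k>=1) 4.6*1/2^k converges (geometric series with ratio 1/2 < 1; a constant multiple of a convergent series converges).
Step 4: Fix eps > 0. Since sum_k m(|f_k - f| > eps) < infinity, the Borel-Cantelli lemma gives
        m(limsup_k {|f_k - f| > eps}) = 0, i.e. for a.e. x, |f_k(x) - f(x)| <= eps for all large k.
        Applying this with eps = 1/j for j = 1, 2, ... and intersecting the countably many full-measure sets,
        for a.e. x we get limsup_k |f_k(x) - f(x)| <= 1/j for every j, hence f_k -> f almost everywhere.
Conclusion: series converges; Borel-Cantelli yields f_k -> f a.e.


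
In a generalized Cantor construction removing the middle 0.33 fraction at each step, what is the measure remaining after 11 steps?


Step 1: At each step, fraction remaining = 1 - 0.33 = 0.67
Step 2: After 11 steps, measure = (0.67)^11
Result = 0.012213


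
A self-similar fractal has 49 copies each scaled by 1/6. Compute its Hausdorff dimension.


For a self-similar set with N copies scaled by 1/r:
dim_H = log(N)/log(r) = log(49)/log(6)
= 3.89182/1.791759
= 2.172066


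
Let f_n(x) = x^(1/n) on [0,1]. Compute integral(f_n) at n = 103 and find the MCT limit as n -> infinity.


At n = 103: f_103(x) = x^(1/103).
Step 1: integral(x^(1/103), 0, 1) = [x^(1/103+1) / (1/103+1)] from 0 to 1
     = 1 / (1/103 + 1) = 1 / ((103+1)/103) = 103/(103+1)
     = 103/104 = 0.990385
Step 2: As n -> infinity, f_n(x) = x^(1/n) -> 1 for x in (0,1], and f_n is increasing in n.
By MCT, lim_n integral(f_n) = integral(lim_n f_n) = integral(1, 0, 1) = 1.
Step 3: Verify convergence: 103/104 = 0.990385 -> 1


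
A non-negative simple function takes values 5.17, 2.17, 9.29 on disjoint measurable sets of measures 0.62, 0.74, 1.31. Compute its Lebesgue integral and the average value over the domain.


Step 1: Integral = sum(value_i * measure_i)
= 5.17*0.62 + 2.17*0.74 + 9.29*1.31
= 3.2054 + 1.6058 + 12.1699
= 16.9811
Step 2: Total measure of domain = 0.62 + 0.74 + 1.31 = 2.67
Step 3: Average value = 16.9811 / 2.67 = 6.359963


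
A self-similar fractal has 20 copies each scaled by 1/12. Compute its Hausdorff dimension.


For a self-similar set with N copies scaled by 1/r:
dim_H = log(N)/log(r) = log(20)/log(12)
= 2.995732/2.484907
= 1.205571


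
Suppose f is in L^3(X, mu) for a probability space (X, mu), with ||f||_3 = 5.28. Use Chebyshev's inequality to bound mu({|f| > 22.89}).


Chebyshev/Markov inequality: mu(|f| > eps) <= (||f||_p / eps)^p
Step 1: ||f||_3 / eps = 5.28 / 22.89 = 0.230668
Step 2: Raise to power p = 3:
  (0.230668)^3 = 0.012273
Step 3: Therefore mu(|f| > 22.89) <= 0.012273


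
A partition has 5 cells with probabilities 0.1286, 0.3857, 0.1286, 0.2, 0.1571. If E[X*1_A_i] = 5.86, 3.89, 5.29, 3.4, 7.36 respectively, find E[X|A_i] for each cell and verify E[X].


For each cell A_i: E[X|A_i] = E[X*1_A_i] / P(A_i)
Step 1: E[X|A_1] = 5.86 / 0.1286 = 45.567652
Step 2: E[X|A_2] = 3.89 / 0.3857 = 10.085559
Step 3: E[X|A_3] = 5.29 / 0.1286 = 41.135303
Step 4: E[X|A_4] = 3.4 / 0.2 = 17
Step 5: E[X|A_5] = 7.36 / 0.1571 = 46.849141
Verification: E[X] = sum E[X*1_A_i] = 5.86 + 3.89 + 5.29 + 3.4 + 7.36 = 25.8


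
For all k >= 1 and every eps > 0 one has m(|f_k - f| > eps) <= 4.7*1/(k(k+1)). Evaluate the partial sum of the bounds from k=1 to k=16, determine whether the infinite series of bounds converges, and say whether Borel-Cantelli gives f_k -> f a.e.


Step 1: List the terms 4.7*1/(k(k+1)) for k = 1 to 16:
  k=1: 2.35
  k=2: 0.783333
  k=3: 0.391667
  k=4: 0.235
  k=5: 0.156667
  k=6: 0.111905
  k=7: 0.083929
  k=8: 0.065278
  k=9: 0.052222
  k=10: 0.042727
  k=11: 0.035606
  k=12: 0.030128
  k=13: 0.025824
  k=14: 0.022381
  k=15: 0.019583
  k=16: 0.017279
Step 2: Partial sum = 2.35 + 0.783333 + 0.391667 + 0.235 + 0.156667 + 0.111905 + 0.083929 + 0.065278 + 0.052222 + 0.042727 + 0.035606 + 0.030128 + 0.025824 + 0.022381 + 0.019583 + 0.017279
     = 4.423529
Step 3: The full series sum_(k>=1) 4.7*1/(k(k+1)) converges (telescoping series sum 1/(k(k+1)) = 1; a constant multiple of a convergent series converges).
Step 4: Fix eps > 0. Since sum_k m(|f_k - f| > eps) < infinity, the Borel-Cantelli lemma gives
        m(limsup_k {|f_k - f| > eps}) = 0, i.e. for a.e. x, |f_k(x) - f(x)| <= eps for all large k.
        Applying this with eps = 1/j for j = 1, 2, ... and intersecting the countably many full-measure sets,
        for a.e. x we get limsup_k |f_k(x) - f(x)| <= 1/j for every j, hence f_k -> f almost everywhere.
Conclusion: series converges; Borel-Cantelli yields f_k -> f a.e.


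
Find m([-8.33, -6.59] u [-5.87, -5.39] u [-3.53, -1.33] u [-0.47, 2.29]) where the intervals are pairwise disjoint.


For pairwise disjoint intervals, m(union) = sum of lengths.
= (-6.59 - -8.33) + (-5.39 - -5.87) + (-1.33 - -3.53) + (2.29 - -0.47)
= 1.74 + 0.48 + 2.2 + 2.76
= 7.18


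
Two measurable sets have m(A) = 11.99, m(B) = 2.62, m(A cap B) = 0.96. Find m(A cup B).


By inclusion-exclusion: m(A u B) = m(A) + m(B) - m(A n B)
= 11.99 + 2.62 - 0.96
= 13.65


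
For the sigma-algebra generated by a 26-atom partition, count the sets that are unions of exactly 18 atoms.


Each element of F is a union of some subset of the 26 atoms.
Elements that are unions of exactly 18 atoms correspond to 18-element subsets of the 26 atoms.
Count = C(26, 18) = 26! / (18! * 8!) = 1562275.


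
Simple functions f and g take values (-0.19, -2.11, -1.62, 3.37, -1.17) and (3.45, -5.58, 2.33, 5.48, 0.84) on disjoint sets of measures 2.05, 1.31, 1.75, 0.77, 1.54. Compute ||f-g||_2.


Step 1: Compute differences f_i - g_i:
  -0.19 - 3.45 = -3.64
  -2.11 - -5.58 = 3.47
  -1.62 - 2.33 = -3.95
  3.37 - 5.48 = -2.11
  -1.17 - 0.84 = -2.01
Step 2: Compute |diff|^2 * measure for each set:
  |-3.64|^2 * 2.05 = 13.2496 * 2.05 = 27.16168
  |3.47|^2 * 1.31 = 12.0409 * 1.31 = 15.773579
  |-3.95|^2 * 1.75 = 15.6025 * 1.75 = 27.304375
  |-2.11|^2 * 0.77 = 4.4521 * 0.77 = 3.428117
  |-2.01|^2 * 1.54 = 4.0401 * 1.54 = 6.221754
Step 3: Sum = 79.889505
Step 4: ||f-g||_2 = (79.889505)^(1/2) = 8.938093


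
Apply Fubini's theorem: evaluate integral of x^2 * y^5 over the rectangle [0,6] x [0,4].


By Fubini's theorem, the double integral factors as a product of single integrals:
Step 1: integral_0^6 x^2 dx = [x^3/3] from 0 to 6
     = 6^3/3 = 72
Step 2: integral_0^4 y^5 dy = [y^6/6] from 0 to 4
     = 4^6/6 = 682.666667
Step 3: Double integral = 72 * 682.666667 = 49152


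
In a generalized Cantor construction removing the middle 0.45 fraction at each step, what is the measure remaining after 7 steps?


Step 1: At each step, fraction remaining = 1 - 0.45 = 0.55
Step 2: After 7 steps, measure = (0.55)^7
Result = 0.015224


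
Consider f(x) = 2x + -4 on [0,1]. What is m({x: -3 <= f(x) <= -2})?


f^(-1)([-3, -2]) = {x : -3 <= 2x + -4 <= -2}
Solving: (-3 - -4)/2 <= x <= (-2 - -4)/2
= [0.5, 1]
Intersecting with [0,1]: [0.5, 1]
Measure = 1 - 0.5 = 0.5


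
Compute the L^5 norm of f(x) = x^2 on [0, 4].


Step 1: ||f||_5 = (integral_0^4 |x^2|^5 dx)^(1/5)
     = (integral_0^4 x^10 dx)^(1/5)
Step 2: integral_0^4 x^10 dx = [x^11/(11)] from 0 to 4 = 4^11/11
     = 4194304/11 = 381300.363636
Step 3: ||f||_5 = (381300.363636)^(1/5) = 13.069334


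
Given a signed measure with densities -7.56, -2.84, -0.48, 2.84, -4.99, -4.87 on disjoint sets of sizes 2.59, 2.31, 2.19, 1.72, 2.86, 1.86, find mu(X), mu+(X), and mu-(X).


Step 1: Compute signed measure on each set:
  Set 1: -7.56 * 2.59 = -19.5804
  Set 2: -2.84 * 2.31 = -6.5604
  Set 3: -0.48 * 2.19 = -1.0512
  Set 4: 2.84 * 1.72 = 4.8848
  Set 5: -4.99 * 2.86 = -14.2714
  Set 6: -4.87 * 1.86 = -9.0582
Step 2: Total signed measure = (-19.5804) + (-6.5604) + (-1.0512) + (4.8848) + (-14.2714) + (-9.0582)
     = -45.6368
Step 3: Positive part mu+(X) = sum of positive contributions = 4.8848
Step 4: Negative part mu-(X) = |sum of negative contributions| = 50.5216


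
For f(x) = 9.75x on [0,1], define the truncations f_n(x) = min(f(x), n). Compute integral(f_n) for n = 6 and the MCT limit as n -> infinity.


f(x) = 9.75x on [0,1]; f_n(x) = min(9.75x, n). At n = 6:
Step 1: f(x) reaches 6 at x = 6/9.75 = 0.615385
Step 2: integral(f_6) = integral(9.75x, 0, 0.615385) + integral(6, 0.615385, 1)
       = 9.75*0.615385^2/2 + 6*(1 - 0.615385)
       = 1.846154 + 2.307692
       = 4.153846
Step 3: As n -> infinity, f_n increases to f, so by MCT integral(f_n) -> integral(f) = 9.75/2 = 4.875.
Convergence: integral(f_6) = 4.153846 -> 4.875 as n -> infinity


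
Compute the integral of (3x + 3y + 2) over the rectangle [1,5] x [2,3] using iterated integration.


By Fubini, integrate in x first, then y.
Step 1: Fix y, integrate over x in [1,5]:
  integral(3x + 3y + 2, x=1..5)
  = 3*(5^2 - 1^2)/2 + (3y + 2)*(5 - 1)
  = 36 + (3y + 2)*4
  = 36 + 12y + 8
  = 44 + 12y
Step 2: Integrate over y in [2,3]:
  integral(44 + 12y, y=2..3)
  = 44*1 + 12*(3^2 - 2^2)/2
  = 44 + 30
  = 74


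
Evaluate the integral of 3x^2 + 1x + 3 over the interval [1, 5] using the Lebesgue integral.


The Lebesgue integral of a Riemann-integrable function agrees with the Riemann integral.
Antiderivative F(x) = (3/3)x^3 + (1/2)x^2 + 3x
F(5) = (3/3)*5^3 + (1/2)*5^2 + 3*5
     = (3/3)*125 + (1/2)*25 + 3*5
     = 125 + 12.5 + 15
     = 152.5
F(1) = 4.5
Integral = F(5) - F(1) = 152.5 - 4.5 = 148


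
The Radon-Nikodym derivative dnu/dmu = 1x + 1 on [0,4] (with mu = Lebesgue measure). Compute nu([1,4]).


nu(A) = integral_A (dnu/dmu) dmu = integral_1^4 (1x + 1) dx
Step 1: Antiderivative F(x) = (1/2)x^2 + 1x
Step 2: F(4) = (1/2)*4^2 + 1*4 = 8 + 4 = 12
Step 3: F(1) = (1/2)*1^2 + 1*1 = 0.5 + 1 = 1.5
Step 4: nu([1,4]) = F(4) - F(1) = 12 - 1.5 = 10.5


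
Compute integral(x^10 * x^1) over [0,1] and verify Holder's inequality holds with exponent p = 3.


Step 1: Exact integral of f*g = integral(x^11, 0, 1) = 1/12
     = 0.083333
Step 2: Holder bound with p=3, q=1.5:
  ||f||_p = (integral x^30 dx)^(1/3) = (1/31)^(1/3) = 0.318331
  ||g||_q = (integral x^1.5 dx)^(1/1.5) = (1/2.5)^(1/1.5) = 0.542884
Step 3: Holder bound = ||f||_p * ||g||_q = 0.318331 * 0.542884 = 0.172817
Verification: 0.083333 <= 0.172817 (Holder holds)


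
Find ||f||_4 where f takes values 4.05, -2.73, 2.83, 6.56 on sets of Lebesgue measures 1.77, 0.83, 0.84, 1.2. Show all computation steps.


Step 1: Compute |f_i|^4 for each value:
  |4.05|^4 = 269.042006
  |-2.73|^4 = 55.545718
  |2.83|^4 = 64.142479
  |6.56|^4 = 1851.890729
Step 2: Multiply by measures and sum:
  269.042006 * 1.77 = 476.204351
  55.545718 * 0.83 = 46.102946
  64.142479 * 0.84 = 53.879683
  1851.890729 * 1.2 = 2222.268875
Sum = 476.204351 + 46.102946 + 53.879683 + 2222.268875 = 2798.455855
Step 3: Take the p-th root:
||f||_4 = (2798.455855)^(1/4) = 7.273268


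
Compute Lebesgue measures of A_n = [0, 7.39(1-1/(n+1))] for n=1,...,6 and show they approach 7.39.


By continuity of measure from below: if A_n increases to A, then m(A_n) -> m(A).
Here A = [0, 7.39], so m(A) = 7.39
Step 1: a_1 = 7.39*(1 - 1/2) = 3.695, m(A_1) = 3.695
Step 2: a_2 = 7.39*(1 - 1/3) = 4.9267, m(A_2) = 4.9267
Step 3: a_3 = 7.39*(1 - 1/4) = 5.5425, m(A_3) = 5.5425
Step 4: a_4 = 7.39*(1 - 1/5) = 5.912, m(A_4) = 5.912
Step 5: a_5 = 7.39*(1 - 1/6) = 6.1583, m(A_5) = 6.1583
Step 6: a_6 = 7.39*(1 - 1/7) = 6.3343, m(A_6) = 6.3343
Limit: m(A_n) -> m([0,7.39]) = 7.39


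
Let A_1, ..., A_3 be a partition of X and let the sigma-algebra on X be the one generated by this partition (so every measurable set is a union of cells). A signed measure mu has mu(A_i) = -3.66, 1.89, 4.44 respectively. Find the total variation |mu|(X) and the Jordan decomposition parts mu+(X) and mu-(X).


Step 1: Every measurable set is a union of atoms (the cells / points), so a Hahn decomposition is
  obtained by grouping atoms by sign: P = union of atoms with mu > 0, N = union of the remaining atoms.
  Atoms in P (indices): 2, 3;  atoms in N (indices): 1
  Positive values: 1.89, 4.44
  Negative values: -3.66
Step 2: mu+(X) = mu(P) = sum of positive atom values = 6.33
Step 3: mu-(X) = -mu(N) = sum of |negative atom values| = 3.66
Step 4: |mu|(X) = mu+(X) + mu-(X) = 6.33 + 3.66 = 9.99


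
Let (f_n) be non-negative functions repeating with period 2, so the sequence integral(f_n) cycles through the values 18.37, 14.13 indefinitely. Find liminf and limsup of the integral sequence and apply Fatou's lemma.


The sequence (integral(f_n)) is periodic with period 2, repeating the values 18.37, 14.13 indefinitely.
Step 1: For a periodic sequence, every tail (a_m, a_(m+1), ...) contains all 2 period values infinitely often.
Step 2: Hence inf of every tail = min of the period values = min(18.37, 14.13) = 14.13.
        liminf_n integral(f_n) = sup over m of (inf of tail from m) = 14.13.
Step 3: Similarly sup of every tail = max of the period values = 18.37.
        limsup_n integral(f_n) = 18.37.
Step 4: Fatou's lemma: integral(liminf_n f_n) <= liminf_n integral(f_n) = 14.13.
        So the integral of the pointwise liminf is at most 14.13.


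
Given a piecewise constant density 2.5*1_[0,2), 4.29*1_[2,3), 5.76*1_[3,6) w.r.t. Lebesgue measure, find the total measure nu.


Integrate each piece of the Radon-Nikodym derivative:
Step 1: integral_0^2 2.5 dx = 2.5*(2-0) = 2.5*2 = 5
Step 2: integral_2^3 4.29 dx = 4.29*(3-2) = 4.29*1 = 4.29
Step 3: integral_3^6 5.76 dx = 5.76*(6-3) = 5.76*3 = 17.28
Total: 5 + 4.29 + 17.28 = 26.57


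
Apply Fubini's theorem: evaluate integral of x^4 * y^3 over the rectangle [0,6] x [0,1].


By Fubini's theorem, the double integral factors as a product of single integrals:
Step 1: integral_0^6 x^4 dx = [x^5/5] from 0 to 6
     = 6^5/5 = 1555.2
Step 2: integral_0^1 y^3 dy = [y^4/4] from 0 to 1
     = 1^4/4 = 0.25
Step 3: Double integral = 1555.2 * 0.25 = 388.8


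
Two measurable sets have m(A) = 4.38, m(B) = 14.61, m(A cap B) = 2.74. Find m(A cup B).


By inclusion-exclusion: m(A u B) = m(A) + m(B) - m(A n B)
= 4.38 + 14.61 - 2.74
= 16.25


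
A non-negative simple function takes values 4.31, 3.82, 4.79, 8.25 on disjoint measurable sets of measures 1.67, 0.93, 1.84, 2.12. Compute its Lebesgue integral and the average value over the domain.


Step 1: Integral = sum(value_i * measure_i)
= 4.31*1.67 + 3.82*0.93 + 4.79*1.84 + 8.25*2.12
= 7.1977 + 3.5526 + 8.8136 + 17.49
= 37.0539
Step 2: Total measure of domain = 1.67 + 0.93 + 1.84 + 2.12 = 6.56
Step 3: Average value = 37.0539 / 6.56 = 5.64846


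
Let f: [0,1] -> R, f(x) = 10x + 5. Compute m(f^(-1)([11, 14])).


f^(-1)([11, 14]) = {x : 11 <= 10x + 5 <= 14}
Solving: (11 - 5)/10 <= x <= (14 - 5)/10
= [0.6, 0.9]
Intersecting with [0,1]: [0.6, 0.9]
Measure = 0.9 - 0.6 = 0.3


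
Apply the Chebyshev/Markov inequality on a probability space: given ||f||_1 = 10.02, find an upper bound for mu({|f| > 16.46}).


Chebyshev/Markov inequality: mu(|f| > eps) <= (||f||_p / eps)^p
Step 1: ||f||_1 / eps = 10.02 / 16.46 = 0.608748
Step 2: Raise to power p = 1:
  (0.608748)^1 = 0.608748
Step 3: Therefore mu(|f| > 16.46) <= 0.608748


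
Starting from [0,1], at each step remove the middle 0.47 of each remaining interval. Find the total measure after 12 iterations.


Step 1: At each step, fraction remaining = 1 - 0.47 = 0.53
Step 2: After 12 steps, measure = (0.53)^12
Result = 4.912589e-04


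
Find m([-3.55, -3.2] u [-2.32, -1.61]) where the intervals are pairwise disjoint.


For pairwise disjoint intervals, m(union) = sum of lengths.
= (-3.2 - -3.55) + (-1.61 - -2.32)
= 0.35 + 0.71
= 1.06


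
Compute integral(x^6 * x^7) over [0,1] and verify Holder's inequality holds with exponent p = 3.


Step 1: Exact integral of f*g = integral(x^13, 0, 1) = 1/14
     = 0.071429
Step 2: Holder bound with p=3, q=1.5:
  ||f||_p = (integral x^18 dx)^(1/3) = (1/19)^(1/3) = 0.374756
  ||g||_q = (integral x^10.5 dx)^(1/1.5) = (1/11.5)^(1/1.5) = 0.196276
Step 3: Holder bound = ||f||_p * ||g||_q = 0.374756 * 0.196276 = 0.073556
Verification: 0.071429 <= 0.073556 (Holder holds)


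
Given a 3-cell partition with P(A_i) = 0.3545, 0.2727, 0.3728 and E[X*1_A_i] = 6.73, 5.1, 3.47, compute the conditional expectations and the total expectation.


For each cell A_i: E[X|A_i] = E[X*1_A_i] / P(A_i)
Step 1: E[X|A_1] = 6.73 / 0.3545 = 18.984485
Step 2: E[X|A_2] = 5.1 / 0.2727 = 18.70187
Step 3: E[X|A_3] = 3.47 / 0.3728 = 9.30794
Verification: E[X] = sum E[X*1_A_i] = 6.73 + 5.1 + 3.47 = 15.3


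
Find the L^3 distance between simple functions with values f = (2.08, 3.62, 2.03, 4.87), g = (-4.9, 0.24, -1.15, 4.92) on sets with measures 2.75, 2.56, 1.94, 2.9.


Step 1: Compute differences f_i - g_i:
  2.08 - -4.9 = 6.98
  3.62 - 0.24 = 3.38
  2.03 - -1.15 = 3.18
  4.87 - 4.92 = -0.05
Step 2: Compute |diff|^3 * measure for each set:
  |6.98|^3 * 2.75 = 340.068392 * 2.75 = 935.188078
  |3.38|^3 * 2.56 = 38.614472 * 2.56 = 98.853048
  |3.18|^3 * 1.94 = 32.157432 * 1.94 = 62.385418
  |-0.05|^3 * 2.9 = 1.250000e-04 * 2.9 = 3.625000e-04
Step 3: Sum = 1096.426907
Step 4: ||f-g||_3 = (1096.426907)^(1/3) = 10.311612


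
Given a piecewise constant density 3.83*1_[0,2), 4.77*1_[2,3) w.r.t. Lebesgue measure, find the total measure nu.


Integrate each piece of the Radon-Nikodym derivative:
Step 1: integral_0^2 3.83 dx = 3.83*(2-0) = 3.83*2 = 7.66
Step 2: integral_2^3 4.77 dx = 4.77*(3-2) = 4.77*1 = 4.77
Total: 7.66 + 4.77 = 12.43


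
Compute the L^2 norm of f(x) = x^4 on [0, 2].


Step 1: ||f||_2 = (integral_0^2 |x^4|^2 dx)^(1/2)
     = (integral_0^2 x^8 dx)^(1/2)
Step 2: integral_0^2 x^8 dx = [x^9/(9)] from 0 to 2 = 2^9/9
     = 512/9 = 56.888889
Step 3: ||f||_2 = (56.888889)^(1/2) = 7.542472


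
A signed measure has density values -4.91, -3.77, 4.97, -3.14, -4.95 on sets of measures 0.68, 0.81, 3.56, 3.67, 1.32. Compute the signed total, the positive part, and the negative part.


Step 1: Compute signed measure on each set:
  Set 1: -4.91 * 0.68 = -3.3388
  Set 2: -3.77 * 0.81 = -3.0537
  Set 3: 4.97 * 3.56 = 17.6932
  Set 4: -3.14 * 3.67 = -11.5238
  Set 5: -4.95 * 1.32 = -6.534
Step 2: Total signed measure = (-3.3388) + (-3.0537) + (17.6932) + (-11.5238) + (-6.534)
     = -6.7571
Step 3: Positive part mu+(X) = sum of positive contributions = 17.6932
Step 4: Negative part mu-(X) = |sum of negative contributions| = 24.4503


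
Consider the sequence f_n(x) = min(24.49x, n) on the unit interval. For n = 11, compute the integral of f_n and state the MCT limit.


f(x) = 24.49x on [0,1]; f_n(x) = min(24.49x, n). At n = 11:
Step 1: f(x) reaches 11 at x = 11/24.49 = 0.449163
Step 2: integral(f_11) = integral(24.49x, 0, 0.449163) + integral(11, 0.449163, 1)
       = 24.49*0.449163^2/2 + 11*(1 - 0.449163)
       = 2.470396 + 6.059208
       = 8.529604
Step 3: As n -> infinity, f_n increases to f, so by MCT integral(f_n) -> integral(f) = 24.49/2 = 12.245.
Convergence: integral(f_11) = 8.529604 -> 12.245 as n -> infinity


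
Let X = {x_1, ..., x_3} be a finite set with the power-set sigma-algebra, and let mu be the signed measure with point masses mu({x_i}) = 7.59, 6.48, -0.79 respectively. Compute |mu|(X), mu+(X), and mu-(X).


Step 1: Every measurable set is a union of atoms (the cells / points), so a Hahn decomposition is
  obtained by grouping atoms by sign: P = union of atoms with mu > 0, N = union of the remaining atoms.
  Atoms in P (indices): 1, 2;  atoms in N (indices): 3
  Positive values: 7.59, 6.48
  Negative values: -0.79
Step 2: mu+(X) = mu(P) = sum of positive atom values = 14.07
Step 3: mu-(X) = -mu(N) = sum of |negative atom values| = 0.79
Step 4: |mu|(X) = mu+(X) + mu-(X) = 14.07 + 0.79 = 14.86


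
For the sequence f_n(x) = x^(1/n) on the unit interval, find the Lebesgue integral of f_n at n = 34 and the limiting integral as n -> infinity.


At n = 34: f_34(x) = x^(1/34).
Step 1: integral(x^(1/34), 0, 1) = [x^(1/34+1) / (1/34+1)] from 0 to 1
     = 1 / (1/34 + 1) = 1 / ((34+1)/34) = 34/(34+1)
     = 34/35 = 0.971429
Step 2: As n -> infinity, f_n(x) = x^(1/n) -> 1 for x in (0,1], and f_n is increasing in n.
By MCT, lim_n integral(f_n) = integral(lim_n f_n) = integral(1, 0, 1) = 1.
Step 3: Verify convergence: 34/35 = 0.971429 -> 1
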